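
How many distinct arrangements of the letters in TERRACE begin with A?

Fix A in the first position and arrange the remaining 6 letters.
Those 6 letters have E appearing twice and R appearing twice, giving (6)!/(2!·2!) = 180.

180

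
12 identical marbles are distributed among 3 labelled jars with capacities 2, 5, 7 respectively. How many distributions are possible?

6

By stars and bars, unrestricted non-negative solutions to x_1+…+x_3 = 12 number C(12+2,2) = 91.
Subtract solutions that violate a single cap (substitute x_i' = x_i − (cap_i+1)): x_1 ≥ 3 gives C(11,2) = 55; x_2 ≥ 6 gives C(8,2) = 28; x_3 ≥ 8 gives C(6,2) = 15. Together 98.
Add back pairs where two caps are both exceeded: 10 + 3 + 0 = 13.
By inclusion–exclusion the count is 91 − 98 + 13 = 6.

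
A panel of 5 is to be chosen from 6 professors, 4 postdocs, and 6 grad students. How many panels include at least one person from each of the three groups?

With no constraint there are C(16,5) = 4368 possible selections.
Selections missing a whole group: no professors → C(10,5) = 252; no postdocs → C(12,5) = 792; no grad students → C(10,5) = 252.
Add back selections omitting two groups (i.e. drawn from a single group): C(6,5) + C(4,5) + C(6,5) = 12.
By inclusion–exclusion: 4368 − 1296 + 12 = 3084.

3084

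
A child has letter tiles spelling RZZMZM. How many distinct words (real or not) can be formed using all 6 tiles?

60

RZZMZM has 6 letters with M appearing twice and Z appearing 3 times.
The number of distinct arrangements is 6!/(3!·2!) = 720/12 = 60.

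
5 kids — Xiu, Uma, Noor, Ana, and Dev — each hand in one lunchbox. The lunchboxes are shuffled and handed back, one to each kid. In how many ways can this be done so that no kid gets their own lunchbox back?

Let Aᵢ be the assignments in which kid i gets their own lunchbox. We want the size of the complement of A₁∪…∪A_5.
By inclusion–exclusion this is Σ_{j=0}^{5} (−1)^j C(5,j)·(5−j)!.
Computing: 120 − 120 + 60 − 20 + 5 − 1 = 44.

44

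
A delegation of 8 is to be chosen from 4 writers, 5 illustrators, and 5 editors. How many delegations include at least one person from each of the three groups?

2940

Total 8-person selections from all 14: C(14,8) = 3003.
Subtract selections that omit an entire group: no writers → C(10,8) = 45; no illustrators → C(9,8) = 9; no editors → C(9,8) = 9.
Add back selections omitting two groups (i.e. drawn from a single group): C(4,8) + C(5,8) + C(5,8) = 0.
By inclusion–exclusion: 3003 − 63 + 0 = 2940.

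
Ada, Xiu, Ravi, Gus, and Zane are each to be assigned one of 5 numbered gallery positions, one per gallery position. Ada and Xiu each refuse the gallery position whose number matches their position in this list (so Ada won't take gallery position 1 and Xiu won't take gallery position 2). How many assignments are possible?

Let Aᵢ (for i ∈ {1, 2}) be the placements that put person i in their forbidden gallery position. Any j of these fix j positions, leaving (5−j)! ways to fill the rest, and there are C(2,j) ways to pick which j.
By inclusion–exclusion, the number of valid placements is Σ_{j=0}^{2} (−1)^j C(2,j)·(5−j)!.
Computing: 120 − 48 + 6 = 78.

78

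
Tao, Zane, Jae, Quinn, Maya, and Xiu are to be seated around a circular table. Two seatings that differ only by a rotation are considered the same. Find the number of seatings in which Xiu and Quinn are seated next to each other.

48

Glue Xiu and Quinn into a block (2 internal orders). Seating 5 units around a circle gives (4)! arrangements.
So 2 × (4)! = 2 × 24 = 48.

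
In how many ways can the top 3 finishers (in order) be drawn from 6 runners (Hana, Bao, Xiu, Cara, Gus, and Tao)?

120

There are 6 choices for 1st place, 5 for 2nd, and 4 for 3rd.
That gives 6 × 5 × 4 = 120.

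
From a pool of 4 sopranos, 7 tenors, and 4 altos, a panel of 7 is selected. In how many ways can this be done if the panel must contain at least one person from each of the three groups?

5768

Unrestricted: C(15,7) = 6435 ways to pick any 7 of the 15.
Subtract selections that omit an entire group: no sopranos → C(11,7) = 330; no tenors → C(8,7) = 8; no altos → C(11,7) = 330.
Add back selections omitting two groups (i.e. drawn from a single group): C(4,7) + C(7,7) + C(4,7) = 1.
By inclusion–exclusion: 6435 − 668 + 1 = 5768.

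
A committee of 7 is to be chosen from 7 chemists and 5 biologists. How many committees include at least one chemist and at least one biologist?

With no constraint there are C(12,7) = 792 possible selections.
Subtract selections that omit an entire group: no chemists → C(5,7) = 0; no biologists → C(7,7) = 1.
Both groups omitted at once is impossible, so 792 − 1 = 791.

791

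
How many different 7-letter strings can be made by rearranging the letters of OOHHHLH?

105

The 7 letters of OOHHHLH have repeats: H appearing 4 times and O appearing twice.
So there are 7! / (4!·2!) = 105 distinguishable arrangements.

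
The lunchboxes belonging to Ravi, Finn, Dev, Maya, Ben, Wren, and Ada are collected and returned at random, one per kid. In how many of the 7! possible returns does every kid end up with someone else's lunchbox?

1854

Let Aᵢ be the assignments in which kid i gets their own lunchbox. We want the size of the complement of A₁∪…∪A_7.
By inclusion–exclusion this is Σ_{j=0}^{7} (−1)^j C(7,j)·(7−j)!.
Computing: 5040 − 5040 + 2520 − 840 + 210 − 42 + 7 − 1 = 1854.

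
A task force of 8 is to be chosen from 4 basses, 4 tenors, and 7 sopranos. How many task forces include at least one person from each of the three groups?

With no constraint there are C(15,8) = 6435 possible selections.
Selections missing a whole group: no basses → C(11,8) = 165; no tenors → C(11,8) = 165; no sopranos → C(8,8) = 1.
Add back selections omitting two groups (i.e. drawn from a single group): C(4,8) + C(4,8) + C(7,8) = 0.
By inclusion–exclusion: 6435 − 331 + 0 = 6104.

6104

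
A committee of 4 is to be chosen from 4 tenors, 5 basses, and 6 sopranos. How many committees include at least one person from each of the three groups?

720

Unrestricted: C(15,4) = 1365 ways to pick any 4 of the 15.
Subtract selections that omit an entire group: no tenors → C(11,4) = 330; no basses → C(10,4) = 210; no sopranos → C(9,4) = 126.
Add back selections omitting two groups (i.e. drawn from a single group): C(4,4) + C(5,4) + C(6,4) = 21.
By inclusion–exclusion: 1365 − 666 + 21 = 720.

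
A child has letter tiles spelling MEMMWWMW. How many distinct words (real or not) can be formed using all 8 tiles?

280

MEMMWWMW has 8 letters with M appearing 4 times and W appearing 3 times.
Dividing 8! = 40320 by 4!·3! = 144 for the repeated letters gives 280.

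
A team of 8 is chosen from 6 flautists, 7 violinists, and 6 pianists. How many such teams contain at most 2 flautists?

Split by how many flautists are chosen (0 through 2).
Sum: C(6,0)·C(13,8) + C(6,1)·C(13,7) + C(6,2)·C(13,6) = 1287 + 10296 + 25740 = 37323.

37323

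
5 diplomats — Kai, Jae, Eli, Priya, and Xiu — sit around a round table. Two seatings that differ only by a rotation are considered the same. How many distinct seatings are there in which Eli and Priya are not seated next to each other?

Without the restriction there are (4)! = 24 seatings.
Seatings with Eli beside Priya: treat them as a block with 2 internal orders, giving 2 × (3)! = 12.
Subtracting, 24 − 12 = 12.

12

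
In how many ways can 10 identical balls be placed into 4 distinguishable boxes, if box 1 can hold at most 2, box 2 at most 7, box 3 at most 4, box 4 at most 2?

Without the upper bounds there are C(13,3) = 286 ways to split 10 among 4 boxes.
Subtract solutions that violate a single cap (substitute x_i' = x_i − (cap_i+1)): x_1 ≥ 3 gives C(10,3) = 120; x_2 ≥ 8 gives C(5,3) = 10; x_3 ≥ 5 gives C(8,3) = 56; x_4 ≥ 3 gives C(10,3) = 120. Together 306.
Add back pairs where two caps are both exceeded: 0 + 10 + 35 + 0 + 0 + 10 = 55.
By inclusion–exclusion the count is 286 − 306 + 55 = 35.

35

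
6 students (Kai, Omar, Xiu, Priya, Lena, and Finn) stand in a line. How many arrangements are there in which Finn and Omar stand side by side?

240

Glue Finn and Omar into one block (2 internal orders), leaving 5 units to arrange in a row.
That gives 2 × 5! = 2 × 120 = 240.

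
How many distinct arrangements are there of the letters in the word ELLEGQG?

The 7 letters of ELLEGQG have repeats: E appearing twice, G appearing twice, and L appearing twice.
Dividing 7! = 5040 by 2!·2!·2! = 8 for the repeated letters gives 630.

630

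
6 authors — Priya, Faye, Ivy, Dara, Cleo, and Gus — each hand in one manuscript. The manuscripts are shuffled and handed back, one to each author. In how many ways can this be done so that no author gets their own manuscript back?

265

This is the derangement count D_6: permutations of 6 items with no fixed point.
By inclusion–exclusion this is Σ_{j=0}^{6} (−1)^j C(6,j)·(6−j)!.
Computing: 720 − 720 + 360 − 120 + 30 − 6 + 1 = 265.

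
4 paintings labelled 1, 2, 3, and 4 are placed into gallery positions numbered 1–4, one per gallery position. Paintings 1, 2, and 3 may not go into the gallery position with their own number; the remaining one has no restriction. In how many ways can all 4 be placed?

11

Let Aᵢ (for i ∈ {1, 2, 3}) be the placements that put painting i in its forbidden gallery position. Any j of these fix j positions, leaving (4−j)! ways to fill the rest, and there are C(3,j) ways to pick which j.
By inclusion–exclusion, the number of valid placements is Σ_{j=0}^{3} (−1)^j C(3,j)·(4−j)!.
Computing: 24 − 18 + 6 − 1 = 11.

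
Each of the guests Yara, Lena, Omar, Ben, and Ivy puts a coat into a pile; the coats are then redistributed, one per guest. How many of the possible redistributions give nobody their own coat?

44

Count assignments avoiding every fixed point. For any j of the 5 guests fixed to their own coat, the other 5−j can be arranged in (5−j)! ways.
By inclusion–exclusion this is Σ_{j=0}^{5} (−1)^j C(5,j)·(5−j)!.
Computing: 120 − 120 + 60 − 20 + 5 − 1 = 44.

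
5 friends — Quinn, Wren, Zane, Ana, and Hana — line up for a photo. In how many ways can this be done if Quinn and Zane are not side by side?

There are 5! = 120 arrangements in all. If Quinn and Zane are adjacent, merging them into one block gives 2·(4)! = 48 arrangements.
Complementary counting: 120 − 48 = 72.

72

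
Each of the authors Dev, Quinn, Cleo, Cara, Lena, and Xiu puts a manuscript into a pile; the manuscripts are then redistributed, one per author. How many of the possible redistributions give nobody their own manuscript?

Let Aᵢ be the assignments in which author i gets their own manuscript. We want the size of the complement of A₁∪…∪A_6.
By inclusion–exclusion this is Σ_{j=0}^{6} (−1)^j C(6,j)·(6−j)!.
Computing: 720 − 720 + 360 − 120 + 30 − 6 + 1 = 265.

265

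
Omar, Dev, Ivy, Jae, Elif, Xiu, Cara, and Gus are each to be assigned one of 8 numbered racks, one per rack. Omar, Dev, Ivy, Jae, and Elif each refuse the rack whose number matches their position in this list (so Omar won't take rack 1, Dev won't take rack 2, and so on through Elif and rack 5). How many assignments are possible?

21234

Let Aᵢ (for 1 ≤ i ≤ 5) be the placements that put person i in their forbidden rack. Any j of these fix j positions, leaving (8−j)! ways to fill the rest, and there are C(5,j) ways to pick which j.
By inclusion–exclusion, the number of valid placements is Σ_{j=0}^{5} (−1)^j C(5,j)·(8−j)!.
Computing: 40320 − 25200 + 7200 − 1200 + 120 − 6 = 21234.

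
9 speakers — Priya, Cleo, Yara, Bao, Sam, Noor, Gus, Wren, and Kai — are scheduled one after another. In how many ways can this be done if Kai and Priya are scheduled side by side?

Glue Kai and Priya into one block (2 internal orders), leaving 8 units to arrange in a row.
That gives 2 × 8! = 2 × 40320 = 80640.

80640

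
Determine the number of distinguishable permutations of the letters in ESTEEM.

The 6 letters of ESTEEM have repeats: E appearing 3 times.
So there are 6! / (3!) = 120 distinguishable arrangements.

120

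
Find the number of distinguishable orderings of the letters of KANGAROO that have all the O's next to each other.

2520

Treat the 2 copies of O as a single block. The multiset to arrange is then {OO, A, A, G, K, N, R}, 7 items in all.
That gives (7)!/(2!) = 2520 arrangements.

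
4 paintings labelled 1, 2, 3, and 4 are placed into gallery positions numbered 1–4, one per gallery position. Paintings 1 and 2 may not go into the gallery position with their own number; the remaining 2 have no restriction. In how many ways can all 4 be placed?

14

Let Aᵢ (for i ∈ {1, 2}) be the placements that put painting i in its forbidden gallery position. Any j of these fix j positions, leaving (4−j)! ways to fill the rest, and there are C(2,j) ways to pick which j.
By inclusion–exclusion, the number of valid placements is Σ_{j=0}^{2} (−1)^j C(2,j)·(4−j)!.
Computing: 24 − 12 + 2 = 14.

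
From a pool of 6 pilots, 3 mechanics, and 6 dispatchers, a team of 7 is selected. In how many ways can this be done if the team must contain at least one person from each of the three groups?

With no constraint there are C(15,7) = 6435 possible selections.
Subtract selections that omit an entire group: no pilots → C(9,7) = 36; no mechanics → C(12,7) = 792; no dispatchers → C(9,7) = 36.
Add back selections omitting two groups (i.e. drawn from a single group): C(6,7) + C(3,7) + C(6,7) = 0.
By inclusion–exclusion: 6435 − 864 + 0 = 5571.

5571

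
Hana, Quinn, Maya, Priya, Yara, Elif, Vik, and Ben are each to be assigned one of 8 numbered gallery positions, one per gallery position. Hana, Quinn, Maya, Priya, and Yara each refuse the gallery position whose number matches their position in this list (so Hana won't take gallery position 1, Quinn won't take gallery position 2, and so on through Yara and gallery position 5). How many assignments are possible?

Let Aᵢ (for 1 ≤ i ≤ 5) be the placements that put person i in their forbidden gallery position. Any j of these fix j positions, leaving (8−j)! ways to fill the rest, and there are C(5,j) ways to pick which j.
By inclusion–exclusion, the number of valid placements is Σ_{j=0}^{5} (−1)^j C(5,j)·(8−j)!.
Computing: 40320 − 25200 + 7200 − 1200 + 120 − 6 = 21234.

21234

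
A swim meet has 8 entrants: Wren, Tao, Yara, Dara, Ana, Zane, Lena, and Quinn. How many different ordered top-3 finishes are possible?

There are 8 choices for 1st place, 7 for 2nd, and 6 for 3rd.
That gives 8 × 7 × 6 = 336.

336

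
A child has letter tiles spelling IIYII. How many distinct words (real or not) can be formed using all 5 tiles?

5

IIYII has 5 letters with I appearing 4 times.
Dividing 5! = 120 by 4! = 24 for the repeated letters gives 5.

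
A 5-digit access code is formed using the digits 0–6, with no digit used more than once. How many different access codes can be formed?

With no repetition, fill the 5 digits in order: 7 choices, then 6, down to 3.
That product is 7 × 6 × 5 × 4 × 3 = 2520.

2520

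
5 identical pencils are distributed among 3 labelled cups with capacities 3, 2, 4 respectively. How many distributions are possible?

Without the upper bounds there are C(7,2) = 21 ways to split 5 among 3 cups.
Subtract solutions that violate a single cap (substitute x_i' = x_i − (cap_i+1)): x_1 ≥ 4 gives C(3,2) = 3; x_2 ≥ 3 gives C(4,2) = 6; x_3 ≥ 5 gives C(2,2) = 1. Together 10.
No two caps can be exceeded simultaneously, so the pair terms are all 0.
By inclusion–exclusion the count is 21 − 10 + 0 = 11.

11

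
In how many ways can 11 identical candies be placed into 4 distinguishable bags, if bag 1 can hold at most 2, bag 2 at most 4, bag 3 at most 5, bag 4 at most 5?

Ignoring the caps, the number of non-negative solutions to x_1+…+x_4 = 11 is C(14,3) = 364.
Subtract solutions that violate a single cap (substitute x_i' = x_i − (cap_i+1)): x_1 ≥ 3 gives C(11,3) = 165; x_2 ≥ 5 gives C(9,3) = 84; x_3 ≥ 6 gives C(8,3) = 56; x_4 ≥ 6 gives C(8,3) = 56. Together 361.
Add back pairs where two caps are both exceeded: 20 + 10 + 10 + 1 + 1 + 0 = 42.
By inclusion–exclusion the count is 364 − 361 + 42 = 45.

45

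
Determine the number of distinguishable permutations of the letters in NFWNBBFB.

1680

Letter multiplicities in NFWNBBFB: B×3, F×2, N×2, W×1.
The number of distinct arrangements is 8!/(3!·2!·2!) = 40320/24 = 1680.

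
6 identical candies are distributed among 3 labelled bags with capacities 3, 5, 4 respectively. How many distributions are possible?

Without the upper bounds there are C(8,2) = 28 ways to split 6 among 3 bags.
Subtract solutions that violate a single cap (substitute x_i' = x_i − (cap_i+1)): x_1 ≥ 4 gives C(4,2) = 6; x_2 ≥ 6 gives C(2,2) = 1; x_3 ≥ 5 gives C(3,2) = 3. Together 10.
No two caps can be exceeded simultaneously, so the pair terms are all 0.
By inclusion–exclusion the count is 28 − 10 + 0 = 18.

18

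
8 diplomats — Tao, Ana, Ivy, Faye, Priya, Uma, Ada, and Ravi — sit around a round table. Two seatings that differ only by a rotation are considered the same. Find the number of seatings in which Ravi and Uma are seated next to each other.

1440

Glue Ravi and Uma into a block (2 internal orders). Seating 7 units around a circle gives (6)! arrangements.
So 2 × (6)! = 2 × 720 = 1440.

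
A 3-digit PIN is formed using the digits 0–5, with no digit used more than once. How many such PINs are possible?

120

This is a permutation of 3 out of 6: P(6,3) = 6!/3!.
6 × 5 × 4 = 120.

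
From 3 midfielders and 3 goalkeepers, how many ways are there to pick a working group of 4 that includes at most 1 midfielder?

3

Split by how many midfielders are chosen (0 through 1).
Sum: C(3,0)·C(3,4) + C(3,1)·C(3,3) = 0 + 3 = 3.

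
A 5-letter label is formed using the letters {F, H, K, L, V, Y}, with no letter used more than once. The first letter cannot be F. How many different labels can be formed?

600

The first letter has 6−1 = 5 choices (anything except F).
The remaining 4 letters are filled from the other 5 symbols without repetition: 5 × 4 × 3 × 2 = 120.
Total: 5 × 120 = 600.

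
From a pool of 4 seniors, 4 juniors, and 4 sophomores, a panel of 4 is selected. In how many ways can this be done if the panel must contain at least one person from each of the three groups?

288

With no constraint there are C(12,4) = 495 possible selections.
Subtract selections that omit an entire group: no seniors → C(8,4) = 70; no juniors → C(8,4) = 70; no sophomores → C(8,4) = 70.
Add back selections omitting two groups (i.e. drawn from a single group): C(4,4) + C(4,4) + C(4,4) = 3.
By inclusion–exclusion: 495 − 210 + 3 = 288.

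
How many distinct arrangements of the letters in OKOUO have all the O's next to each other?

Treat the 3 copies of O as a single block. The multiset to arrange is then {OOO, K, U}, 3 items in all.
All 3 items are distinct, so there are (3)! = 6 arrangements.

6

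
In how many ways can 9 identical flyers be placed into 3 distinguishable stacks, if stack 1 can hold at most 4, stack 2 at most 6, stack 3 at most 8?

33

By stars and bars, unrestricted non-negative solutions to x_1+…+x_3 = 9 number C(9+2,2) = 55.
Subtract solutions that violate a single cap (substitute x_i' = x_i − (cap_i+1)): x_1 ≥ 5 gives C(6,2) = 15; x_2 ≥ 7 gives C(4,2) = 6; x_3 ≥ 9 gives C(2,2) = 1. Together 22.
No two caps can be exceeded simultaneously, so the pair terms are all 0.
By inclusion–exclusion the count is 55 − 22 + 0 = 33.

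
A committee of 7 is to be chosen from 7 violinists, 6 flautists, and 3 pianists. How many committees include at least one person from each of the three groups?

9569

Unrestricted: C(16,7) = 11440 ways to pick any 7 of the 16.
Subtract selections that omit an entire group: no violinists → C(9,7) = 36; no flautists → C(10,7) = 120; no pianists → C(13,7) = 1716.
Add back selections omitting two groups (i.e. drawn from a single group): C(7,7) + C(6,7) + C(3,7) = 1.
By inclusion–exclusion: 11440 − 1872 + 1 = 9569.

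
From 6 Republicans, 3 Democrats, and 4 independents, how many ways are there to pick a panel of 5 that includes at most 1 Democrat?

882

Split by how many Democrats are chosen (0 through 1).
Sum: C(3,0)·C(10,5) + C(3,1)·C(10,4) = 252 + 630 = 882.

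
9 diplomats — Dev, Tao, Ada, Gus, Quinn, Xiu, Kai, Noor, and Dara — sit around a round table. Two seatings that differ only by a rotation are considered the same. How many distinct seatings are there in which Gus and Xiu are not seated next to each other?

Without the restriction there are (8)! = 40320 seatings.
Seatings with Gus beside Xiu: treat them as a block with 2 internal orders, giving 2 × (7)! = 10080.
Subtracting, 40320 − 10080 = 30240.

30240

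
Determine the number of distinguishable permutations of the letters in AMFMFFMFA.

The 9 letters of AMFMFFMFA have repeats: A appearing twice, F appearing 4 times, and M appearing 3 times.
So there are 9! / (4!·3!·2!) = 1260 distinguishable arrangements.

1260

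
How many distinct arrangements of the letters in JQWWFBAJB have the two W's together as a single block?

Treat the 2 copies of W as a single block. The multiset to arrange is then {WW, A, B, B, F, J, J, Q}, 8 items in all.
That gives (8)!/(2!·2!) = 10080 arrangements.

10080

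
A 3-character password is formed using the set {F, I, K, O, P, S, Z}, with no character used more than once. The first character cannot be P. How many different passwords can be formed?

180

The first character has 7−1 = 6 choices (anything except P).
The remaining 2 characters are filled from the other 6 symbols without repetition: 6 × 5 = 30.
Total: 6 × 30 = 180.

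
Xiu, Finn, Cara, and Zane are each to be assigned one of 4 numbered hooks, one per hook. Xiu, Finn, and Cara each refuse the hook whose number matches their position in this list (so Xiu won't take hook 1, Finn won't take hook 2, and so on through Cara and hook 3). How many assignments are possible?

Let Aᵢ (for i ∈ {1, 2, 3}) be the placements that put person i in their forbidden hook. Any j of these fix j positions, leaving (4−j)! ways to fill the rest, and there are C(3,j) ways to pick which j.
By inclusion–exclusion, the number of valid placements is Σ_{j=0}^{3} (−1)^j C(3,j)·(4−j)!.
Computing: 24 − 18 + 6 − 1 = 11.

11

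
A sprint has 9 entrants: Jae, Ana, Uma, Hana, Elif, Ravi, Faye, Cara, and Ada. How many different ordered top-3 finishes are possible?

This is an ordered selection of 3 from 9: P(9,3).
That gives 9 × 8 × 7 = 504.

504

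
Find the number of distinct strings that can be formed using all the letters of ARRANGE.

The 7 letters of ARRANGE have repeats: A appearing twice and R appearing twice.
Dividing 7! = 5040 by 2!·2! = 4 for the repeated letters gives 1260.

1260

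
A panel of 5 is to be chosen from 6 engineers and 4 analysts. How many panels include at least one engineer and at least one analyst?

With no constraint there are C(10,5) = 252 possible selections.
Subtract selections that omit an entire group: no engineers → C(4,5) = 0; no analysts → C(6,5) = 6.
Both groups omitted at once is impossible, so 252 − 6 = 246.

246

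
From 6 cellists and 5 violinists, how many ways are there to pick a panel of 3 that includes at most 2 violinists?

155

Split by how many violinists are chosen (0 through 2).
Sum: C(5,0)·C(6,3) + C(5,1)·C(6,2) + C(5,2)·C(6,1) = 20 + 75 + 60 = 155.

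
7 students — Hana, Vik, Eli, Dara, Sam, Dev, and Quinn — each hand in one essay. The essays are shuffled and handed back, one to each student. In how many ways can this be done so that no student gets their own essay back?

1854

Count assignments avoiding every fixed point. For any j of the 7 students fixed to their own essay, the other 7−j can be arranged in (7−j)! ways.
By inclusion–exclusion this is Σ_{j=0}^{7} (−1)^j C(7,j)·(7−j)!.
Computing: 5040 − 5040 + 2520 − 840 + 210 − 42 + 7 − 1 = 1854.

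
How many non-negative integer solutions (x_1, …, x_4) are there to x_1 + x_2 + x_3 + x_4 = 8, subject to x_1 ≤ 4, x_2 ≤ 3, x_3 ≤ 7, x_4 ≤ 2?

By stars and bars, unrestricted non-negative solutions to x_1+…+x_4 = 8 number C(8+3,3) = 165.
Subtract solutions that violate a single cap (substitute x_i' = x_i − (cap_i+1)): x_1 ≥ 5 gives C(6,3) = 20; x_2 ≥ 4 gives C(7,3) = 35; x_3 ≥ 8 gives C(3,3) = 1; x_4 ≥ 3 gives C(8,3) = 56. Together 112.
Add back pairs where two caps are both exceeded: 0 + 0 + 1 + 0 + 4 + 0 = 5.
By inclusion–exclusion the count is 165 − 112 + 5 = 58.

58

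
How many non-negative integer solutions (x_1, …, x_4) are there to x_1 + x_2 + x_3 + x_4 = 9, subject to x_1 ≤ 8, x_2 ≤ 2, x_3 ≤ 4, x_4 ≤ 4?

Ignoring the caps, the number of non-negative solutions to x_1+…+x_4 = 9 is C(12,3) = 220.
Subtract solutions that violate a single cap (substitute x_i' = x_i − (cap_i+1)): x_1 ≥ 9 gives C(3,3) = 1; x_2 ≥ 3 gives C(9,3) = 84; x_3 ≥ 5 gives C(7,3) = 35; x_4 ≥ 5 gives C(7,3) = 35. Together 155.
Add back pairs where two caps are both exceeded: 0 + 0 + 0 + 4 + 4 + 0 = 8.
By inclusion–exclusion the count is 220 − 155 + 8 = 73.

73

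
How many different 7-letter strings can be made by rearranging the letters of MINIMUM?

420

MINIMUM has 7 letters with I appearing twice and M appearing 3 times.
Dividing 7! = 5040 by 3!·2! = 12 for the repeated letters gives 420.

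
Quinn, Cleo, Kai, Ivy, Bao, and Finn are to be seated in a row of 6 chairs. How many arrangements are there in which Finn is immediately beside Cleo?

240

Treat {Finn, Cleo} as a single unit. There are 5 units to order, and the pair itself can be ordered 2 ways.
So the count is 2·(5)! = 240.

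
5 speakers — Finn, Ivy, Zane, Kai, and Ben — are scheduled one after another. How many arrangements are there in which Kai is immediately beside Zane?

Glue Kai and Zane into one block (2 internal orders), leaving 4 units to arrange in a row.
That gives 2 × 4! = 2 × 24 = 48.

48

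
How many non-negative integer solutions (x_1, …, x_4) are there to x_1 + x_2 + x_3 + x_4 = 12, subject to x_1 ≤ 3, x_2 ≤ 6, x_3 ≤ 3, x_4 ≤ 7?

Ignoring the caps, the number of non-negative solutions to x_1+…+x_4 = 12 is C(15,3) = 455.
Subtract solutions that violate a single cap (substitute x_i' = x_i − (cap_i+1)): x_1 ≥ 4 gives C(11,3) = 165; x_2 ≥ 7 gives C(8,3) = 56; x_3 ≥ 4 gives C(11,3) = 165; x_4 ≥ 8 gives C(7,3) = 35. Together 421.
Add back pairs where two caps are both exceeded: 4 + 35 + 1 + 4 + 0 + 1 = 45.
By inclusion–exclusion the count is 455 − 421 + 45 = 79.

79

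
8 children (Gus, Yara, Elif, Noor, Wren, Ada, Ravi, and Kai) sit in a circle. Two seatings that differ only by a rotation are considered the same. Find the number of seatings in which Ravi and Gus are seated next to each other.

1440

Treat {Ravi, Gus} as one unit (2 internal orders) and seat the resulting 7 units around the table: (6)! circular arrangements.
So 2 × (6)! = 2 × 720 = 1440.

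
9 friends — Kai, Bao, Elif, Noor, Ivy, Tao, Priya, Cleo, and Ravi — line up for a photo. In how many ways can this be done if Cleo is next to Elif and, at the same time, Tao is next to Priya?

20160

Treat {Cleo,Elif} as one block (2 orders) and {Tao,Priya} as another (2 orders).
That leaves 7 units to arrange: 2 × 2 × 7! = 4 × 5040 = 20160.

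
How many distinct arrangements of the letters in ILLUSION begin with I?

2520

With the first slot taken by I, it remains to arrange the other 7 letters (LLUSION).
Those 7 letters have L appearing twice, giving (7)!/(2!) = 2520.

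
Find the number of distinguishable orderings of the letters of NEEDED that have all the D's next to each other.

Treat the 2 copies of D as a single block. The multiset to arrange is then {DD, E, E, E, N}, 5 items in all.
That gives (5)!/(3!) = 20 arrangements.

20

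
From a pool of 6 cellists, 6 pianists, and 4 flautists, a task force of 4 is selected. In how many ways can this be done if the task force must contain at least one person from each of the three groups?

With no constraint there are C(16,4) = 1820 possible selections.
Subtract selections that omit an entire group: no cellists → C(10,4) = 210; no pianists → C(10,4) = 210; no flautists → C(12,4) = 495.
Add back selections omitting two groups (i.e. drawn from a single group): C(6,4) + C(6,4) + C(4,4) = 31.
By inclusion–exclusion: 1820 − 915 + 31 = 936.

936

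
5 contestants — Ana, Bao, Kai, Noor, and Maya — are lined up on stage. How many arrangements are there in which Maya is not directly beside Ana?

There are 5! = 120 arrangements in all. If Maya and Ana are adjacent, merging them into one block gives 2·(4)! = 48 arrangements.
So 120 − 48 = 72 arrangements keep them apart.

72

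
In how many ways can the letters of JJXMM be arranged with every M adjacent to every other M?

12

Treat the 2 copies of M as a single block. The multiset to arrange is then {MM, J, J, X}, 4 items in all.
That gives (4)!/(2!) = 12 arrangements.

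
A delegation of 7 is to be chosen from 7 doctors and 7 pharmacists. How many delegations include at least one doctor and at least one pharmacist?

Unrestricted: C(14,7) = 3432 ways to pick any 7 of the 14.
Selections missing a whole group: no doctors → C(7,7) = 1; no pharmacists → C(7,7) = 1.
Both groups omitted at once is impossible, so 3432 − 2 = 3430.

3430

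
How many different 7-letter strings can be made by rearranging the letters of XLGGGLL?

140

XLGGGLL has 7 letters with G appearing 3 times and L appearing 3 times.
Dividing 7! = 5040 by 3!·3! = 36 for the repeated letters gives 140.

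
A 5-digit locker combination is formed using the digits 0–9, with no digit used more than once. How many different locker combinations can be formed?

30240

This is a permutation of 5 out of 10: P(10,5) = 10!/5!.
That product is 10 × 9 × 8 × 7 × 6 = 30240.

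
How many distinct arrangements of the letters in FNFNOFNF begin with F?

140

With the first slot taken by F, it remains to arrange the other 7 letters (NFNOFNF).
Those 7 letters have F appearing 3 times and N appearing 3 times, giving (7)!/(3!·3!) = 140.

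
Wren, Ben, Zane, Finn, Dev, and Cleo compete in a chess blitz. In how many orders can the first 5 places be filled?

There are 6 choices for 1st place, 5 for 2nd, and so on down to 2 for position 5.
That gives 6 × 5 × 4 × 3 × 2 = 720.

720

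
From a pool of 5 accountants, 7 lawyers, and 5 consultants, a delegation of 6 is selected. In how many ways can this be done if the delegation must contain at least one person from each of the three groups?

Unrestricted: C(17,6) = 12376 ways to pick any 6 of the 17.
Selections missing a whole group: no accountants → C(12,6) = 924; no lawyers → C(10,6) = 210; no consultants → C(12,6) = 924.
Add back selections omitting two groups (i.e. drawn from a single group): C(5,6) + C(7,6) + C(5,6) = 7.
By inclusion–exclusion: 12376 − 2058 + 7 = 10325.

10325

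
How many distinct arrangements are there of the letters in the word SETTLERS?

5040

SETTLERS has 8 letters with E appearing twice, S appearing twice, and T appearing twice.
Dividing 8! = 40320 by 2!·2!·2! = 8 for the repeated letters gives 5040.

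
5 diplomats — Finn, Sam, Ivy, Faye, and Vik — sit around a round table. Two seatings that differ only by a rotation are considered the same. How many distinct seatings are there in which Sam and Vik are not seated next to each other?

12

Without the restriction there are (4)! = 24 seatings.
Seatings with Sam beside Vik: treat them as a block with 2 internal orders, giving 2 × (3)! = 12.
Subtracting, 24 − 12 = 12.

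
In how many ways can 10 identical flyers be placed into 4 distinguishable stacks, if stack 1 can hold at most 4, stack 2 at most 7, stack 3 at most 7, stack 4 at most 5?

175

Without the upper bounds there are C(13,3) = 286 ways to split 10 among 4 stacks.
Subtract solutions that violate a single cap (substitute x_i' = x_i − (cap_i+1)): x_1 ≥ 5 gives C(8,3) = 56; x_2 ≥ 8 gives C(5,3) = 10; x_3 ≥ 8 gives C(5,3) = 10; x_4 ≥ 6 gives C(7,3) = 35. Together 111.
No two caps can be exceeded simultaneously, so the pair terms are all 0.
By inclusion–exclusion the count is 286 − 111 + 0 = 175.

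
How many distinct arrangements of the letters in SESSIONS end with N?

Fix N in the last position and arrange the remaining 7 letters.
Those 7 letters have S appearing 4 times, giving (7)!/(4!) = 210.

210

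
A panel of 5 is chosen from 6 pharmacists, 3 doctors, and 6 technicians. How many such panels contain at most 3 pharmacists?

Split by how many pharmacists are chosen (0 through 3).
Sum: C(6,0)·C(9,5) + C(6,1)·C(9,4) + C(6,2)·C(9,3) + C(6,3)·C(9,2) = 126 + 756 + 1260 + 720 = 2862.

2862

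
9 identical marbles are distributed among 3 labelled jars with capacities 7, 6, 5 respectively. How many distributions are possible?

36

Ignoring the caps, the number of non-negative solutions to x_1+…+x_3 = 9 is C(11,2) = 55.
Subtract solutions that violate a single cap (substitute x_i' = x_i − (cap_i+1)): x_1 ≥ 8 gives C(3,2) = 3; x_2 ≥ 7 gives C(4,2) = 6; x_3 ≥ 6 gives C(5,2) = 10. Together 19.
No two caps can be exceeded simultaneously, so the pair terms are all 0.
By inclusion–exclusion the count is 55 − 19 + 0 = 36.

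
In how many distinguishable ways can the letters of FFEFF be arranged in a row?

Letter multiplicities in FFEFF: E×1, F×4.
The number of distinct arrangements is 5!/(4!) = 120/24 = 5.

5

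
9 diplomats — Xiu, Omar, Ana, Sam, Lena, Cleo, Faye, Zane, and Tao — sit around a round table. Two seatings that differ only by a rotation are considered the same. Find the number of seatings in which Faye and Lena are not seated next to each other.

30240

All circular seatings of 9 people number (8)! = 40320.
Those with Faye next to Lena: fuse the pair into one unit and seat 8 units around a circle — 2·(7)! = 10080.
Subtracting, 40320 − 10080 = 30240.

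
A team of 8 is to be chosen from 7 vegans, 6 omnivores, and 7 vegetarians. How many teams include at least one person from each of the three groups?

120393

With no constraint there are C(20,8) = 125970 possible selections.
Selections missing a whole group: no vegans → C(13,8) = 1287; no omnivores → C(14,8) = 3003; no vegetarians → C(13,8) = 1287.
Add back selections omitting two groups (i.e. drawn from a single group): C(7,8) + C(6,8) + C(7,8) = 0.
By inclusion–exclusion: 125970 − 5577 + 0 = 120393.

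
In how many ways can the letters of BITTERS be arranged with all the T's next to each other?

720

Treat the 2 copies of T as a single block. The multiset to arrange is then {TT, B, E, I, R, S}, 6 items in all.
All 6 items are distinct, so there are (6)! = 720 arrangements.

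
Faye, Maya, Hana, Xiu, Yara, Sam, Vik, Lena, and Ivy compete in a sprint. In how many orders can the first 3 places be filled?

There are 9 choices for 1st place, 8 for 2nd, and 7 for 3rd.
That gives 9 × 8 × 7 = 504.

504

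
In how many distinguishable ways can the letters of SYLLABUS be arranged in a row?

10080

The 8 letters of SYLLABUS have repeats: L appearing twice and S appearing twice.
So there are 8! / (2!·2!) = 10080 distinguishable arrangements.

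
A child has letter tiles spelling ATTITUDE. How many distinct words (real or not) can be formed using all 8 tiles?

6720

Letter multiplicities in ATTITUDE: A×1, D×1, E×1, I×1, T×3, U×1.
The number of distinct arrangements is 8!/(3!) = 40320/6 = 6720.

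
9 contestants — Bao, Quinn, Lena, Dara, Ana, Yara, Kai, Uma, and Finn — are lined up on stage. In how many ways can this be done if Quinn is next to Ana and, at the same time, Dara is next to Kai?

20160

Treat {Quinn,Ana} as one block (2 orders) and {Dara,Kai} as another (2 orders).
That leaves 7 units to arrange: 2 × 2 × 7! = 4 × 5040 = 20160.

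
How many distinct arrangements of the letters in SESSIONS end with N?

210

Fix N in the last position and arrange the remaining 7 letters.
Those 7 letters have S appearing 4 times, giving (7)!/(4!) = 210.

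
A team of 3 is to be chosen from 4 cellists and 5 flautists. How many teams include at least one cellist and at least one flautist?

With no constraint there are C(9,3) = 84 possible selections.
Selections missing a whole group: no cellists → C(5,3) = 10; no flautists → C(4,3) = 4.
Both groups omitted at once is impossible, so 84 − 14 = 70.

70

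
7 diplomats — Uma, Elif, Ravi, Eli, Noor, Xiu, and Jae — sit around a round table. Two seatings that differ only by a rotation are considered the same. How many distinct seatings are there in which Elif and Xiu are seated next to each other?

Glue Elif and Xiu into a block (2 internal orders). Seating 6 units around a circle gives (5)! arrangements.
So 2 × (5)! = 2 × 120 = 240.

240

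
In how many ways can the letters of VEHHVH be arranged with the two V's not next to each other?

40

There are 6!/(3!·2!) = 60 arrangements of VEHHVH in total.
If the two V's are adjacent, glue them into one block, leaving 5 items to arrange: (5)!/(3!) = 20 ways.
Subtracting, 60 − 20 = 40 arrangements keep the V's apart.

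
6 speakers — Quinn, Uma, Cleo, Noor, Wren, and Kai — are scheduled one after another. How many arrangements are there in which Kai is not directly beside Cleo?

There are 6! = 720 arrangements in all. If Kai and Cleo are adjacent, merging them into one block gives 2·(5)! = 240 arrangements.
Complementary counting: 720 − 240 = 480.

480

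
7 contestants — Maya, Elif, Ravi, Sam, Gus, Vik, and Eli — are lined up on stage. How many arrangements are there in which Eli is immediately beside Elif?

Place the 5 others and the Eli-Elif pair as 6 objects in a line; the pair has 2 internal arrangements.
That gives 2 × 6! = 2 × 720 = 1440.

1440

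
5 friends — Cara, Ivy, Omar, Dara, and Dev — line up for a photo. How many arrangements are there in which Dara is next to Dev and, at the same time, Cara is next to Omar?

Treat {Dara,Dev} as one block (2 orders) and {Cara,Omar} as another (2 orders).
That leaves 3 units to arrange: 2 × 2 × 3! = 4 × 6 = 24.

24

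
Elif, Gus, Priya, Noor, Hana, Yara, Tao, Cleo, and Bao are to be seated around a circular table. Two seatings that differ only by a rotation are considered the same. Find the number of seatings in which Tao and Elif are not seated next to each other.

30240

Without the restriction there are (8)! = 40320 seatings.
Seatings with Tao beside Elif: treat them as a block with 2 internal orders, giving 2 × (7)! = 10080.
Subtracting, 40320 − 10080 = 30240.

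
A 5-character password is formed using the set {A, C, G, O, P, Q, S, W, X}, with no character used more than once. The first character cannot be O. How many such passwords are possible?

The first character has 9−1 = 8 choices (anything except O).
The remaining 4 characters are filled from the other 8 symbols without repetition: 8 × 7 × 6 × 5 = 1680.
Total: 8 × 1680 = 13440.

13440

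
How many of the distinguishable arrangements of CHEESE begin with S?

Fix S in the first position and arrange the remaining 5 letters.
Those 5 letters have E appearing 3 times, giving (5)!/(3!) = 20.

20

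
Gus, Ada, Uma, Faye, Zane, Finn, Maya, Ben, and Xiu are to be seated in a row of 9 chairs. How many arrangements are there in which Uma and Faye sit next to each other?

80640

Place the 7 others and the Uma-Faye pair as 8 objects in a line; the pair has 2 internal arrangements.
So the count is 2·(8)! = 80640.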